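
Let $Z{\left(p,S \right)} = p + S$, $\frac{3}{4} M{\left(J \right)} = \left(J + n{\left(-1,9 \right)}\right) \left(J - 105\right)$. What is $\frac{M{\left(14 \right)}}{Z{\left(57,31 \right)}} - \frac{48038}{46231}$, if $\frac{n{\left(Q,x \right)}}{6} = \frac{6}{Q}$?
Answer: $\frac{4062907}{138693} \approx 29.294$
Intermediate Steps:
$n{\left(Q,x \right)} = \frac{36}{Q}$ ($n{\left(Q,x \right)} = 6 \frac{6}{Q} = \frac{36}{Q}$)
$M{\left(J \right)} = \frac{4 \left(-105 + J\right) \left(-36 + J\right)}{3}$ ($M{\left(J \right)} = \frac{4 \left(J + \frac{36}{-1}\right) \left(J - 105\right)}{3} = \frac{4 \left(J + 36 \left(-1\right)\right) \left(-105 + J\right)}{3} = \frac{4 \left(J - 36\right) \left(-105 + J\right)}{3} = \frac{4 \left(-36 + J\right) \left(-105 + J\right)}{3} = \frac{4 \left(-105 + J\right) \left(-36 + J\right)}{3}$)
$Z{\left(p,S \right)} = S + p$
$\frac{M{\left(14 \right)}}{Z{\left(57,31 \right)}} - \frac{48038}{46231} = \frac{5040 - 2632 + \frac{4 \cdot 14^{2}}{3}}{31 + 57} - \frac{48038}{46231} = \frac{5040 - 2632 + \frac{4}{3} \cdot 196}{88} - \frac{48038}{46231} = \left(5040 - 2632 + \frac{784}{3}\right) \frac{1}{88} - \frac{48038}{46231} = \frac{8008}{3} \cdot \frac{1}{88} - \frac{48038}{46231} = \frac{91}{3} - \frac{48038}{46231} = \frac{4062907}{138693}$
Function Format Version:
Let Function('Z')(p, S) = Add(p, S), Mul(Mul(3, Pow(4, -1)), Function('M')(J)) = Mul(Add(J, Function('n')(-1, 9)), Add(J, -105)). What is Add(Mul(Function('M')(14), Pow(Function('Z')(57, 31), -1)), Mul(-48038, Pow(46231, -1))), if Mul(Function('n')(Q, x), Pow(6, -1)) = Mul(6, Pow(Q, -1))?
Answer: Rational(4062907, 138693) ≈ 29.294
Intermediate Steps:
Function('n')(Q, x) = Mul(36, Pow(Q, -1)) (Function('n')(Q, x) = Mul(6, Mul(6, Pow(Q, -1))) = Mul(36, Pow(Q, -1)))
Function('M')(J) = Mul(Rational(4, 3), Add(-105, J), Add(-36, J)) (Function('M')(J) = Mul(Rational(4, 3), Mul(Add(J, Mul(36, Pow(-1, -1))), Add(J, -105))) = Mul(Rational(4, 3), Mul(Add(J, Mul(36, -1)), Add(-105, J))) = Mul(Rational(4, 3), Mul(Add(J, -36), Add(-105, J))) = Mul(Rational(4, 3), Mul(Add(-36, J), Add(-105, J))) = Mul(Rational(4, 3), Mul(Add(-105, J), Add(-36, J))) = Mul(Rational(4, 3), Add(-105, J), Add(-36, J)))
Function('Z')(p, S) = Add(S, p)
Add(Mul(Function('M')(14), Pow(Function('Z')(57, 31), -1)), Mul(-48038, Pow(46231, -1))) = Add(Mul(Add(5040, Mul(-188, 14), Mul(Rational(4, 3), Pow(14, 2))), Pow(Add(31, 57), -1)), Mul(-48038, Pow(46231, -1))) = Add(Mul(Add(5040, -2632, Mul(Rational(4, 3), 196)), Pow(88, -1)), Mul(-48038, Rational(1, 46231))) = Add(Mul(Add(5040, -2632, Rational(784, 3)), Rational(1, 88)), Rational(-48038, 46231)) = Add(Mul(Rational(8008, 3), Rational(1, 88)), Rational(-48038, 46231)) = Add(Rational(91, 3), Rational(-48038, 46231)) = Rational(4062907, 138693)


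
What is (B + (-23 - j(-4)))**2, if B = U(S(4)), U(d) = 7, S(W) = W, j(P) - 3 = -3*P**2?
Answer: 841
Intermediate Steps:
j(P) = 3 - 3*P**2
B = 7
(B + (-23 - j(-4)))**2 = (7 + (-23 - (3 - 3*(-4)**2)))**2 = (7 + (-23 - (3 - 3*16)))**2 = (7 + (-23 - (3 - 48)))**2 = (7 + (-23 - 1*(-45)))**2 = (7 + (-23 + 45))**2 = (7 + 22)**2 = 29**2 = 841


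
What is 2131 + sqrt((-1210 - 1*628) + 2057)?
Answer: 2131 + sqrt(219) ≈ 2145.8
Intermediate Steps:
2131 + sqrt((-1210 - 1*628) + 2057) = 2131 + sqrt((-1210 - 628) + 2057) = 2131 + sqrt(-1838 + 2057) = 2131 + sqrt(219)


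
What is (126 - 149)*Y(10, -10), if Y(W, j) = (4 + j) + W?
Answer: -92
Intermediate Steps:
Y(W, j) = 4 + W + j
(126 - 149)*Y(10, -10) = (126 - 149)*(4 + 10 - 10) = -23*4 = -92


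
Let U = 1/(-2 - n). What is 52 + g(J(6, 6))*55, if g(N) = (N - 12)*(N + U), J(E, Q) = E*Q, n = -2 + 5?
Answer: 47308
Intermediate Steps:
n = 3
U = -1/5 (U = 1/(-2 - 1*3) = 1/(-2 - 3) = 1/(-5) = -1/5 ≈ -0.20000)
g(N) = (-12 + N)*(-1/5 + N) (g(N) = (N - 12)*(N - 1/5) = (-12 + N)*(-1/5 + N))
52 + g(J(6, 6))*55 = 52 + (12/5 + (6*6)**2 - 366*6/5)*55 = 52 + (12/5 + 36**2 - 61/5*36)*55 = 52 + (12/5 + 1296 - 2196/5)*55 = 52 + (4296/5)*55 = 52 + 47256 = 47308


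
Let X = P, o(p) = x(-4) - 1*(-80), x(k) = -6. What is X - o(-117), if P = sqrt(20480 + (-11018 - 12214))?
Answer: -74 + 8*I*sqrt(43) ≈ -74.0 + 52.46*I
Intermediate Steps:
o(p) = 74 (o(p) = -6 - 1*(-80) = -6 + 80 = 74)
P = 8*I*sqrt(43) (P = sqrt(20480 - 23232) = sqrt(-2752) = 8*I*sqrt(43) ≈ 52.46*I)
X = 8*I*sqrt(43) ≈ 52.46*I
X - o(-117) = 8*I*sqrt(43) - 1*74 = 8*I*sqrt(43) - 74 = -74 + 8*I*sqrt(43)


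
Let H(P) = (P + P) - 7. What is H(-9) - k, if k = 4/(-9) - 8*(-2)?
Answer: -365/9 ≈ -40.556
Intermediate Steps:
H(P) = -7 + 2*P (H(P) = 2*P - 7 = -7 + 2*P)
k = 140/9 (k = 4*(-⅑) + 16 = -4/9 + 16 = 140/9 ≈ 15.556)
H(-9) - k = (-7 + 2*(-9)) - 1*140/9 = (-7 - 18) - 140/9 = -25 - 140/9 = -365/9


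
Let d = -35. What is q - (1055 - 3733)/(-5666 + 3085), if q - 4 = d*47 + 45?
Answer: -4121954/2581 ≈ -1597.0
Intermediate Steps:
q = -1596 (q = 4 + (-35*47 + 45) = 4 + (-1645 + 45) = 4 - 1600 = -1596)
q - (1055 - 3733)/(-5666 + 3085) = -1596 - (1055 - 3733)/(-5666 + 3085) = -1596 - (-2678)/(-2581) = -1596 - (-2678)*(-1)/2581 = -1596 - 1*2678/2581 = -1596 - 2678/2581 = -4121954/2581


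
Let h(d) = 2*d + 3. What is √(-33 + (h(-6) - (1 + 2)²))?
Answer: I*√51 ≈ 7.1414*I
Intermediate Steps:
h(d) = 3 + 2*d
√(-33 + (h(-6) - (1 + 2)²)) = √(-33 + ((3 + 2*(-6)) - (1 + 2)²)) = √(-33 + ((3 - 12) - 1*3²)) = √(-33 + (-9 - 1*9)) = √(-33 + (-9 - 9)) = √(-33 - 18) = √(-51) = I*√51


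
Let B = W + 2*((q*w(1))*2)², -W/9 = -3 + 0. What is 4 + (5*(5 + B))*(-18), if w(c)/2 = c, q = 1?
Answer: -5756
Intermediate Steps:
w(c) = 2*c
W = 27 (W = -9*(-3 + 0) = -9*(-3) = 27)
B = 59 (B = 27 + 2*((1*(2*1))*2)² = 27 + 2*((1*2)*2)² = 27 + 2*(2*2)² = 27 + 2*4² = 27 + 2*16 = 27 + 32 = 59)
4 + (5*(5 + B))*(-18) = 4 + (5*(5 + 59))*(-18) = 4 + (5*64)*(-18) = 4 + 320*(-18) = 4 - 5760 = -5756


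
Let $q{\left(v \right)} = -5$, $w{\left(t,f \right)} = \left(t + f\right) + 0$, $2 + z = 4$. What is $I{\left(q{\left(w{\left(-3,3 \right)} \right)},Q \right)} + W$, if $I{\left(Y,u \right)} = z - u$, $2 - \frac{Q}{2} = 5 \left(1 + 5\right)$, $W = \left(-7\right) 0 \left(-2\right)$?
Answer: $58$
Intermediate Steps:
$z = 2$ ($z = -2 + 4 = 2$)
$w{\left(t,f \right)} = f + t$ ($w{\left(t,f \right)} = \left(f + t\right) + 0 = f + t$)
$W = 0$ ($W = 0 \left(-2\right) = 0$)
$Q = -56$ ($Q = 4 - 2 \cdot 5 \left(1 + 5\right) = 4 - 2 \cdot 5 \cdot 6 = 4 - 60 = -56$)
$I{\left(Y,u \right)} = 2 - u$
$I{\left(q{\left(w{\left(-3,3 \right)} \right)},Q \right)} + W = \left(2 - -56\right) + 0 = \left(2 + 56\right) + 0 = 58 + 0 = 58$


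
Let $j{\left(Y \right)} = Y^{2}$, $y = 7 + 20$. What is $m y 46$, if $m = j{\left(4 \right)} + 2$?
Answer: $22356$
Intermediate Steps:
$y = 27$
$m = 18$ ($m = 4^{2} + 2 = 16 + 2 = 18$)
$m y 46 = 18 \cdot 27 \cdot 46 = 486 \cdot 46 = 22356$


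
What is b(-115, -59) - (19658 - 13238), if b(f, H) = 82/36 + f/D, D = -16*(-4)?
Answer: -3697643/576 ≈ -6419.5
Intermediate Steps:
D = 64
b(f, H) = 41/18 + f/64 (b(f, H) = 82/36 + f/64 = 82*(1/36) + f*(1/64) = 41/18 + f/64)
b(-115, -59) - (19658 - 13238) = (41/18 + (1/64)*(-115)) - (19658 - 13238) = (41/18 - 115/64) - 1*6420 = 277/576 - 6420 = -3697643/576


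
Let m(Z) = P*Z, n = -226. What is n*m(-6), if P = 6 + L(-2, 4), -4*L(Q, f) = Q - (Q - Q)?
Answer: 8814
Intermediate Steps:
L(Q, f) = -Q/4 (L(Q, f) = -(Q - (Q - Q))/4 = -(Q - 1*0)/4 = -(Q + 0)/4 = -Q/4)
P = 13/2 (P = 6 - ¼*(-2) = 6 + ½ = 13/2 ≈ 6.5000)
m(Z) = 13*Z/2
n*m(-6) = -1469*(-6) = -226*(-39) = 8814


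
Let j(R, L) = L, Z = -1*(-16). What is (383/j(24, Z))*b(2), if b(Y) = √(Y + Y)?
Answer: 383/8 ≈ 47.875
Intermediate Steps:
b(Y) = √2*√Y (b(Y) = √(2*Y) = √2*√Y)
Z = 16
(383/j(24, Z))*b(2) = (383/16)*(√2*√2) = (383*(1/16))*2 = (383/16)*2 = 383/8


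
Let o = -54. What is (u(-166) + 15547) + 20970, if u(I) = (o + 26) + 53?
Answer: 36542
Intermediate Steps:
u(I) = 25 (u(I) = (-54 + 26) + 53 = -28 + 53 = 25)
(u(-166) + 15547) + 20970 = (25 + 15547) + 20970 = 15572 + 20970 = 36542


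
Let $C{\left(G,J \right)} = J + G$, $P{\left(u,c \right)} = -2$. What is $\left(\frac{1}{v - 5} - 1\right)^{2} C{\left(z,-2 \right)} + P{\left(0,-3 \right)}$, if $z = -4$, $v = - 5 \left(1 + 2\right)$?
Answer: $- \frac{1723}{200} \approx -8.615$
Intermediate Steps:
$v = -15$ ($v = \left(-5\right) 3 = -15$)
$C{\left(G,J \right)} = G + J$
$\left(\frac{1}{v - 5} - 1\right)^{2} C{\left(z,-2 \right)} + P{\left(0,-3 \right)} = \left(\frac{1}{-15 - 5} - 1\right)^{2} \left(-4 - 2\right) - 2 = \left(\frac{1}{-20} - 1\right)^{2} \left(-6\right) - 2 = \left(- \frac{1}{20} - 1\right)^{2} \left(-6\right) - 2 = \left(- \frac{21}{20}\right)^{2} \left(-6\right) - 2 = \frac{441}{400} \left(-6\right) - 2 = - \frac{1323}{200} - 2 = - \frac{1723}{200}$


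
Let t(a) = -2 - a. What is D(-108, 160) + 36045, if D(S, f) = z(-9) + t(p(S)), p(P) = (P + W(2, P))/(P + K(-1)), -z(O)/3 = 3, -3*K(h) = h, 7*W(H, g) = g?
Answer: 81470282/2261 ≈ 36033.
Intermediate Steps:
W(H, g) = g/7
K(h) = -h/3
z(O) = -9 (z(O) = -3*3 = -9)
p(P) = 8*P/(7*(1/3 + P)) (p(P) = (P + P/7)/(P - 1/3*(-1)) = (8*P/7)/(P + 1/3) = (8*P/7)/(1/3 + P) = 8*P/(7*(1/3 + P)))
D(S, f) = -11 - 24*S/(7*(1 + 3*S)) (D(S, f) = -9 + (-2 - 24*S/(7*(1 + 3*S))) = -11 - 24*S/(7*(1 + 3*S)))
D(-108, 160) + 36045 = (-77 - 255*(-108))/(7*(1 + 3*(-108))) + 36045 = (-77 + 27540)/(7*(1 - 324)) + 36045 = (1/7)*27463/(-323) + 36045 = (1/7)*(-1/323)*27463 + 36045 = -27463/2261 + 36045 = 81470282/2261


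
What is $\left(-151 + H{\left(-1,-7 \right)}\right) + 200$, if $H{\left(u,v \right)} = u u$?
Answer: $50$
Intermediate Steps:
$H{\left(u,v \right)} = u^{2}$
$\left(-151 + H{\left(-1,-7 \right)}\right) + 200 = \left(-151 + \left(-1\right)^{2}\right) + 200 = \left(-151 + 1\right) + 200 = -150 + 200 = 50$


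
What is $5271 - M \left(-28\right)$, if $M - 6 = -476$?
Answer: $-7889$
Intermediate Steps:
$M = -470$ ($M = 6 - 476 = -470$)
$5271 - M \left(-28\right) = 5271 - \left(-470\right) \left(-28\right) = 5271 - 13160 = -7889$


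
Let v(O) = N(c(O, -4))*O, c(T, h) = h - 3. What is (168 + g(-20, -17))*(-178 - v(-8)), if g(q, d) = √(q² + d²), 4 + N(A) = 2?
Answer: -32592 - 194*√689 ≈ -37684.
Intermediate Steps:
c(T, h) = -3 + h
N(A) = -2 (N(A) = -4 + 2 = -2)
v(O) = -2*O
g(q, d) = √(d² + q²)
(168 + g(-20, -17))*(-178 - v(-8)) = (168 + √((-17)² + (-20)²))*(-178 - (-2)*(-8)) = (168 + √(289 + 400))*(-178 - 1*16) = (168 + √689)*(-178 - 16) = (168 + √689)*(-194) = -32592 - 194*√689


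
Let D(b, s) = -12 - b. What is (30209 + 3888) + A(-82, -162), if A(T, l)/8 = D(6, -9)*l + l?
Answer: 56129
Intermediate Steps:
A(T, l) = -136*l (A(T, l) = 8*((-12 - 1*6)*l + l) = 8*((-12 - 6)*l + l) = 8*(-18*l + l) = 8*(-17*l) = -136*l)
(30209 + 3888) + A(-82, -162) = (30209 + 3888) - 136*(-162) = 34097 + 22032 = 56129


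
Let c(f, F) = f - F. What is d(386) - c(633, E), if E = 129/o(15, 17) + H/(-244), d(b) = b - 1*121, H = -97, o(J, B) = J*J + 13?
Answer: -10657967/29036 ≈ -367.06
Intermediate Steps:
o(J, B) = 13 + J² (o(J, B) = J² + 13 = 13 + J²)
d(b) = -121 + b (d(b) = b - 121 = -121 + b)
E = 27281/29036 (E = 129/(13 + 15²) - 97/(-244) = 129/(13 + 225) - 97*(-1/244) = 129/238 + 97/244 = 27281/29036 ≈ 0.93956)
d(386) - c(633, E) = (-121 + 386) - (633 - 1*27281/29036) = 265 - (633 - 27281/29036) = 265 - 1*18352507/29036 = 265 - 18352507/29036 = -10657967/29036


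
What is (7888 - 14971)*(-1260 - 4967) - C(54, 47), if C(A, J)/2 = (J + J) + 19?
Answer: 44105615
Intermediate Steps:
C(A, J) = 38 + 4*J (C(A, J) = 2*((J + J) + 19) = 2*(2*J + 19) = 2*(19 + 2*J) = 38 + 4*J)
(7888 - 14971)*(-1260 - 4967) - C(54, 47) = (7888 - 14971)*(-1260 - 4967) - (38 + 4*47) = -7083*(-6227) - (38 + 188) = 44105841 - 1*226 = 44105841 - 226 = 44105615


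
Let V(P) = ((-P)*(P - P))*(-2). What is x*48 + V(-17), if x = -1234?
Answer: -59232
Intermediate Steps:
V(P) = 0 (V(P) = (-P*0)*(-2) = 0*(-2) = 0)
x*48 + V(-17) = -1234*48 + 0 = -59232 + 0 = -59232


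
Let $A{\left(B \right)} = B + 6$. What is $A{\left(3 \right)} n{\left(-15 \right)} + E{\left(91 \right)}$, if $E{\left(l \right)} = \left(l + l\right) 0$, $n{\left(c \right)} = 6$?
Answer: $54$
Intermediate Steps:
$A{\left(B \right)} = 6 + B$
$E{\left(l \right)} = 0$ ($E{\left(l \right)} = 2 l 0 = 0$)
$A{\left(3 \right)} n{\left(-15 \right)} + E{\left(91 \right)} = \left(6 + 3\right) 6 + 0 = 9 \cdot 6 + 0 = 54 + 0 = 54$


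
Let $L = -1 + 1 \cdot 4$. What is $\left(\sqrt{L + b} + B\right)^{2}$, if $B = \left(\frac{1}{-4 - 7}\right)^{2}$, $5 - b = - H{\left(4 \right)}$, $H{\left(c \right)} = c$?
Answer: $\frac{175693}{14641} + \frac{4 \sqrt{3}}{121} \approx 12.057$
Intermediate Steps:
$L = 3$ ($L = -1 + 4 = 3$)
$b = 9$ ($b = 5 - \left(-1\right) 4 = 5 - -4 = 5 + 4 = 9$)
$B = \frac{1}{121}$ ($B = \left(\frac{1}{-11}\right)^{2} = \left(- \frac{1}{11}\right)^{2} = \frac{1}{121} \approx 0.0082645$)
$\left(\sqrt{L + b} + B\right)^{2} = \left(\sqrt{3 + 9} + \frac{1}{121}\right)^{2} = \left(\sqrt{12} + \frac{1}{121}\right)^{2} = \left(2 \sqrt{3} + \frac{1}{121}\right)^{2} = \left(\frac{1}{121} + 2 \sqrt{3}\right)^{2}$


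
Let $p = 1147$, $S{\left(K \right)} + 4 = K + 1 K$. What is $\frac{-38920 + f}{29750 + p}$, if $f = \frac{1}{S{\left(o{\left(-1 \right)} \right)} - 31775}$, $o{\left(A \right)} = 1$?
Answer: $- \frac{1236760841}{981813969} \approx -1.2597$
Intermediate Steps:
$S{\left(K \right)} = -4 + 2 K$ ($S{\left(K \right)} = -4 + \left(K + 1 K\right) = -4 + \left(K + K\right) = -4 + 2 K$)
$f = - \frac{1}{31777}$ ($f = \frac{1}{\left(-4 + 2 \cdot 1\right) - 31775} = \frac{1}{\left(-4 + 2\right) - 31775} = \frac{1}{-2 - 31775} = \frac{1}{-31777} = - \frac{1}{31777} \approx -3.1469 \cdot 10^{-5}$)
$\frac{-38920 + f}{29750 + p} = \frac{-38920 - \frac{1}{31777}}{29750 + 1147} = - \frac{1236760841}{31777 \cdot 30897} = \left(- \frac{1236760841}{31777}\right) \frac{1}{30897} = - \frac{1236760841}{981813969}$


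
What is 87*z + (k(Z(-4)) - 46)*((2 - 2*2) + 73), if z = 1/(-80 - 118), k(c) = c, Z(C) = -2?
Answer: -224957/66 ≈ -3408.4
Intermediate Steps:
z = -1/198 (z = 1/(-198) = -1/198 ≈ -0.0050505)
87*z + (k(Z(-4)) - 46)*((2 - 2*2) + 73) = 87*(-1/198) + (-2 - 46)*((2 - 2*2) + 73) = -29/66 - 48*((2 - 4) + 73) = -29/66 - 48*(-2 + 73) = -29/66 - 48*71 = -29/66 - 3408 = -224957/66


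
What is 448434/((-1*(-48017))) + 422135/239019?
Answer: 127453902541/11476975323 ≈ 11.105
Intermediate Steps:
448434/((-1*(-48017))) + 422135/239019 = 448434/48017 + 422135*(1/239019) = 448434*(1/48017) + 422135/239019 = 448434/48017 + 422135/239019 = 127453902541/11476975323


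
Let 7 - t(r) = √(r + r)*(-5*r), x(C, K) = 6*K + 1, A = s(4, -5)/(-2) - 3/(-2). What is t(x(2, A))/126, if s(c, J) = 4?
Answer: 1/18 - 10*I/63 ≈ 0.055556 - 0.15873*I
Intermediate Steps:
A = -½ (A = 4/(-2) - 3/(-2) = 4*(-½) - 3*(-½) = -2 + 3/2 = -½ ≈ -0.50000)
x(C, K) = 1 + 6*K
t(r) = 7 + 5*√2*r^(3/2) (t(r) = 7 - √(r + r)*(-5*r) = 7 - √(2*r)*(-5*r) = 7 - √2*√r*(-5*r) = 7 - (-5)*√2*r^(3/2) = 7 + 5*√2*r^(3/2))
t(x(2, A))/126 = (7 + 5*√2*(1 + 6*(-½))^(3/2))/126 = (7 + 5*√2*(1 - 3)^(3/2))*(1/126) = (7 + 5*√2*(-2)^(3/2))*(1/126) = (7 + 5*√2*(-2*I*√2))*(1/126) = (7 - 20*I)*(1/126) = 1/18 - 10*I/63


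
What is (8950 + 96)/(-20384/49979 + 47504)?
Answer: 226055017/1187091016 ≈ 0.19043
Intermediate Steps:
(8950 + 96)/(-20384/49979 + 47504) = 9046/(-20384*1/49979 + 47504) = 9046/(-20384/49979 + 47504) = 9046/(2374182032/49979) = 9046*(49979/2374182032) = 226055017/1187091016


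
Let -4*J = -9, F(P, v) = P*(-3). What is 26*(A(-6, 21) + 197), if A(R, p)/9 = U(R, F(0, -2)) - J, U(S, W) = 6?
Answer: 11999/2 ≈ 5999.5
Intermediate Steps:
F(P, v) = -3*P
J = 9/4 (J = -¼*(-9) = 9/4 ≈ 2.2500)
A(R, p) = 135/4 (A(R, p) = 9*(6 - 1*9/4) = 9*(6 - 9/4) = 9*(15/4) = 135/4)
26*(A(-6, 21) + 197) = 26*(135/4 + 197) = 26*(923/4) = 11999/2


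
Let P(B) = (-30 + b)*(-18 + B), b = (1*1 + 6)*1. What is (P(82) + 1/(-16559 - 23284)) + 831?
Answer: -25539364/39843 ≈ -641.00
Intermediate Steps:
b = 7 (b = (1 + 6)*1 = 7*1 = 7)
P(B) = 414 - 23*B (P(B) = (-30 + 7)*(-18 + B) = -23*(-18 + B) = 414 - 23*B)
(P(82) + 1/(-16559 - 23284)) + 831 = ((414 - 23*82) + 1/(-16559 - 23284)) + 831 = ((414 - 1886) + 1/(-39843)) + 831 = (-1472 - 1/39843) + 831 = -58648897/39843 + 831 = -25539364/39843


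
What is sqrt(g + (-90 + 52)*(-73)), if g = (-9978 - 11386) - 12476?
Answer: 7*I*sqrt(634) ≈ 176.26*I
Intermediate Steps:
g = -33840 (g = -21364 - 12476 = -33840)
sqrt(g + (-90 + 52)*(-73)) = sqrt(-33840 + (-90 + 52)*(-73)) = sqrt(-33840 - 38*(-73)) = sqrt(-33840 + 2774) = sqrt(-31066) = 7*I*sqrt(634)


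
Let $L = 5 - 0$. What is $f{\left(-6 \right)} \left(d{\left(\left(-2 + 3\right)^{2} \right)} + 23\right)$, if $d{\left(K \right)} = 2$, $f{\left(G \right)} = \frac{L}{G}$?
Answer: $- \frac{125}{6} \approx -20.833$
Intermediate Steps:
$L = 5$ ($L = 5 + 0 = 5$)
$f{\left(G \right)} = \frac{5}{G}$
$f{\left(-6 \right)} \left(d{\left(\left(-2 + 3\right)^{2} \right)} + 23\right) = \frac{5}{-6} \left(2 + 23\right) = 5 \left(- \frac{1}{6}\right) 25 = \left(- \frac{5}{6}\right) 25 = - \frac{125}{6}$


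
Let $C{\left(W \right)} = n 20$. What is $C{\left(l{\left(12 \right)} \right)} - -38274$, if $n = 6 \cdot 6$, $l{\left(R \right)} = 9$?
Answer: $38994$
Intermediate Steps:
$n = 36$
$C{\left(W \right)} = 720$ ($C{\left(W \right)} = 36 \cdot 20 = 720$)
$C{\left(l{\left(12 \right)} \right)} - -38274 = 720 - -38274 = 720 + 38274 = 38994$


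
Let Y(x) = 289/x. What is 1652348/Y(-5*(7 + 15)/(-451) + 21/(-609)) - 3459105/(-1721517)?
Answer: 236493456308763/197183131019 ≈ 1199.4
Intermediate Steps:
1652348/Y(-5*(7 + 15)/(-451) + 21/(-609)) - 3459105/(-1721517) = 1652348/((289/(-5*(7 + 15)/(-451) + 21/(-609)))) - 3459105/(-1721517) = 1652348/((289/(-5*22*(-1/451) + 21*(-1/609)))) - 3459105*(-1/1721517) = 1652348/((289/(-110*(-1/451) - 1/29))) + 1153035/573839 = 1652348/((289/(10/41 - 1/29))) + 1153035/573839 = 1652348/((289/(249/1189))) + 1153035/573839 = 1652348/((289*(1189/249))) + 1153035/573839 = 1652348/(343621/249) + 1153035/573839 = 1652348*(249/343621) + 1153035/573839 = 411434652/343621 + 1153035/573839 = 236493456308763/197183131019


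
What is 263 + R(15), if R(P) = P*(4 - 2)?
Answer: 293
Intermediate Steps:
R(P) = 2*P (R(P) = P*2 = 2*P)
263 + R(15) = 263 + 2*15 = 263 + 30 = 293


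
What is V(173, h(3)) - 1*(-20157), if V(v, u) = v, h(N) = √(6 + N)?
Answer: 20330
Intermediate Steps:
V(173, h(3)) - 1*(-20157) = 173 - 1*(-20157) = 173 + 20157 = 20330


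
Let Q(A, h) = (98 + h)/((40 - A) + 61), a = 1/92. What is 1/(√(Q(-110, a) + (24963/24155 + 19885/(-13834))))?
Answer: 2*√17694918759982492336615/65468850999 ≈ 4.0637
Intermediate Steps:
a = 1/92 ≈ 0.010870
Q(A, h) = (98 + h)/(101 - A)
1/(√(Q(-110, a) + (24963/24155 + 19885/(-13834)))) = 1/(√((-98 - 1*1/92)/(-101 - 110) + (24963/24155 + 19885/(-13834)))) = 1/(√((-98 - 1/92)/(-211) + (24963*(1/24155) + 19885*(-1/13834)))) = 1/(√(-1/211*(-9017/92) + (24963/24155 - 19885/13834))) = 1/(√(9017/19412 - 134984033/334160270)) = 1/(√(196406552997/3243359580620)) = 1/(3*√17694918759982492336615/1621679790310) = 2*√17694918759982492336615/65468850999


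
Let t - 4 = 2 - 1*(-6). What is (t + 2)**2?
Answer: 196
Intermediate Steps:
t = 12 (t = 4 + (2 - 1*(-6)) = 4 + (2 + 6) = 4 + 8 = 12)
(t + 2)**2 = (12 + 2)**2 = 14**2 = 196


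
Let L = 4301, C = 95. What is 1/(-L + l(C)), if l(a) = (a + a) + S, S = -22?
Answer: -1/4133 ≈ -0.00024196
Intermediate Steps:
l(a) = -22 + 2*a (l(a) = (a + a) - 22 = 2*a - 22 = -22 + 2*a)
1/(-L + l(C)) = 1/(-1*4301 + (-22 + 2*95)) = 1/(-4301 + (-22 + 190)) = 1/(-4301 + 168) = 1/(-4133) = -1/4133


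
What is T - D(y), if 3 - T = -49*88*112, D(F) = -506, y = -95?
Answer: 483453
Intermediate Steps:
T = 482947 (T = 3 - (-49*88)*112 = 3 - (-4312)*112 = 3 - 1*(-482944) = 3 + 482944 = 482947)
T - D(y) = 482947 - 1*(-506) = 482947 + 506 = 483453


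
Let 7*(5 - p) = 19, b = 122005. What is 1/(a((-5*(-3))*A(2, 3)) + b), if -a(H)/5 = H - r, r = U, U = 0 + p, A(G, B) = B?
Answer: 7/852540 ≈ 8.2108e-6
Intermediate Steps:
p = 16/7 (p = 5 - 1/7*19 = 5 - 19/7 = 16/7 ≈ 2.2857)
U = 16/7 (U = 0 + 16/7 = 16/7 ≈ 2.2857)
r = 16/7 ≈ 2.2857
a(H) = 80/7 - 5*H (a(H) = -5*(H - 1*16/7) = -5*(H - 16/7) = -5*(-16/7 + H) = 80/7 - 5*H)
1/(a((-5*(-3))*A(2, 3)) + b) = 1/((80/7 - 5*(-5*(-3))*3) + 122005) = 1/((80/7 - 75*3) + 122005) = 1/((80/7 - 5*45) + 122005) = 1/((80/7 - 225) + 122005) = 1/(-1495/7 + 122005) = 1/(852540/7) = 7/852540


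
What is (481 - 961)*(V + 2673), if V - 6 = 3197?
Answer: -2820480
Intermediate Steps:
V = 3203 (V = 6 + 3197 = 3203)
(481 - 961)*(V + 2673) = (481 - 961)*(3203 + 2673) = -480*5876 = -2820480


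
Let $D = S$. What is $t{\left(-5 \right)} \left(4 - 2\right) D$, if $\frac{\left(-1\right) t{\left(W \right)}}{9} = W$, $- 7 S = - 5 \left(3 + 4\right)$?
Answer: $450$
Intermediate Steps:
$S = 5$ ($S = - \frac{\left(-1\right) 5 \left(3 + 4\right)}{7} = - \frac{\left(-1\right) 5 \cdot 7}{7} = - \frac{\left(-1\right) 35}{7} = \left(- \frac{1}{7}\right) \left(-35\right) = 5$)
$D = 5$
$t{\left(W \right)} = - 9 W$
$t{\left(-5 \right)} \left(4 - 2\right) D = \left(-9\right) \left(-5\right) \left(4 - 2\right) 5 = 45 \left(4 - 2\right) 5 = 45 \cdot 2 \cdot 5 = 90 \cdot 5 = 450$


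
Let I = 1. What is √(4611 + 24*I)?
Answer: 3*√515 ≈ 68.081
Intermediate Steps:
√(4611 + 24*I) = √(4611 + 24*1) = √(4611 + 24) = √4635 = 3*√515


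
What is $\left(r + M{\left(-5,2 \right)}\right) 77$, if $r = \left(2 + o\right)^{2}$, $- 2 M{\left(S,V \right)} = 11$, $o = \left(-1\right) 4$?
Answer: $- \frac{231}{2} \approx -115.5$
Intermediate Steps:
$o = -4$
$M{\left(S,V \right)} = - \frac{11}{2}$ ($M{\left(S,V \right)} = \left(- \frac{1}{2}\right) 11 = - \frac{11}{2}$)
$r = 4$ ($r = \left(2 - 4\right)^{2} = \left(-2\right)^{2} = 4$)
$\left(r + M{\left(-5,2 \right)}\right) 77 = \left(4 - \frac{11}{2}\right) 77 = \left(- \frac{3}{2}\right) 77 = - \frac{231}{2}$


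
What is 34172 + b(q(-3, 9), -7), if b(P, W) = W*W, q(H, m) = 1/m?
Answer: 34221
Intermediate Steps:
b(P, W) = W²
34172 + b(q(-3, 9), -7) = 34172 + (-7)² = 34172 + 49 = 34221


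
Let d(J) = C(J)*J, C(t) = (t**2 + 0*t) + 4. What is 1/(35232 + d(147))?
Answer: 1/3212343 ≈ 3.1130e-7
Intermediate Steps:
C(t) = 4 + t**2 (C(t) = (t**2 + 0) + 4 = t**2 + 4 = 4 + t**2)
d(J) = J*(4 + J**2) (d(J) = (4 + J**2)*J = J*(4 + J**2))
1/(35232 + d(147)) = 1/(35232 + 147*(4 + 147**2)) = 1/(35232 + 147*(4 + 21609)) = 1/(35232 + 147*21613) = 1/(35232 + 3177111) = 1/3212343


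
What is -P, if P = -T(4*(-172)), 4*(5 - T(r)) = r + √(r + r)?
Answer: 177 - I*√86 ≈ 177.0 - 9.2736*I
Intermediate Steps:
T(r) = 5 - r/4 - √2*√r/4 (T(r) = 5 - (r + √(r + r))/4 = 5 - (r + √(2*r))/4 = 5 - (r + √2*√r)/4 = 5 + (-r/4 - √2*√r/4) = 5 - r/4 - √2*√r/4)
P = -177 + I*√86 (P = -(5 - (-172) - √2*√(4*(-172))/4) = -(5 - ¼*(-688) - √2*√(-688)/4) = -(5 + 172 - √2*4*I*√43/4) = -(5 + 172 - I*√86) = -(177 - I*√86) = -177 + I*√86 ≈ -177.0 + 9.2736*I)
-P = -(-177 + I*√86) = 177 - I*√86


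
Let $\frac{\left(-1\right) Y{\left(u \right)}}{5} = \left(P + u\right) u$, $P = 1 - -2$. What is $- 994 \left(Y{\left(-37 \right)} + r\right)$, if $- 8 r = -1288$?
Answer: $6092226$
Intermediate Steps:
$r = 161$ ($r = \left(- \frac{1}{8}\right) \left(-1288\right) = 161$)
$P = 3$ ($P = 1 + 2 = 3$)
$Y{\left(u \right)} = - 5 u \left(3 + u\right)$ ($Y{\left(u \right)} = - 5 \left(3 + u\right) u = - 5 u \left(3 + u\right)$)
$- 994 \left(Y{\left(-37 \right)} + r\right) = - 994 \left(\left(-5\right) \left(-37\right) \left(3 - 37\right) + 161\right) = - 994 \left(\left(-5\right) \left(-37\right) \left(-34\right) + 161\right) = - 994 \left(-6290 + 161\right) = \left(-994\right) \left(-6129\right) = 6092226$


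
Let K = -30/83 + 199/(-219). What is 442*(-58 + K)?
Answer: -476190026/18177 ≈ -26197.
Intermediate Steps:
K = -23087/18177 (K = -30*1/83 + 199*(-1/219) = -30/83 - 199/219 = -23087/18177 ≈ -1.2701)
442*(-58 + K) = 442*(-58 - 23087/18177) = 442*(-1077353/18177) = -476190026/18177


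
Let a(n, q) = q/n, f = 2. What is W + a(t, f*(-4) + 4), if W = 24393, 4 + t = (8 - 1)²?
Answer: 1097681/45 ≈ 24393.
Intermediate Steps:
t = 45 (t = -4 + (8 - 1)² = -4 + 7² = -4 + 49 = 45)
W + a(t, f*(-4) + 4) = 24393 + (2*(-4) + 4)/45 = 24393 + (-8 + 4)*(1/45) = 24393 - 4*1/45 = 24393 - 4/45 = 1097681/45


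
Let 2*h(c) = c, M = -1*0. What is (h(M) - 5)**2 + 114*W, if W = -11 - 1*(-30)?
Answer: 2191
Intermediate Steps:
M = 0
h(c) = c/2
W = 19 (W = -11 + 30 = 19)
(h(M) - 5)**2 + 114*W = ((1/2)*0 - 5)**2 + 114*19 = (0 - 5)**2 + 2166 = (-5)**2 + 2166 = 25 + 2166 = 2191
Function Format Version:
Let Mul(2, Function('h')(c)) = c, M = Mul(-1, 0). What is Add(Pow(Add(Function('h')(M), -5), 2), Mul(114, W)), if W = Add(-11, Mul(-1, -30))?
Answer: 2191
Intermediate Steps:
M = 0
Function('h')(c) = Mul(Rational(1, 2), c)
W = 19 (W = Add(-11, 30) = 19)
Add(Pow(Add(Function('h')(M), -5), 2), Mul(114, W)) = Add(Pow(Add(Mul(Rational(1, 2), 0), -5), 2), Mul(114, 19)) = Add(Pow(Add(0, -5), 2), 2166) = Add(Pow(-5, 2), 2166) = Add(25, 2166) = 2191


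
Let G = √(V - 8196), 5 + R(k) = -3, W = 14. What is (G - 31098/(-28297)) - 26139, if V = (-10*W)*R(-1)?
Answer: -739624185/28297 + 2*I*√1769 ≈ -26138.0 + 84.119*I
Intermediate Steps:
R(k) = -8 (R(k) = -5 - 3 = -8)
V = 1120 (V = -10*14*(-8) = -140*(-8) = 1120)
G = 2*I*√1769 (G = √(1120 - 8196) = √(-7076) = 2*I*√1769 ≈ 84.119*I)
(G - 31098/(-28297)) - 26139 = (2*I*√1769 - 31098/(-28297)) - 26139 = (2*I*√1769 - 31098*(-1/28297)) - 26139 = (2*I*√1769 + 31098/28297) - 26139 = (31098/28297 + 2*I*√1769) - 26139 = -739624185/28297 + 2*I*√1769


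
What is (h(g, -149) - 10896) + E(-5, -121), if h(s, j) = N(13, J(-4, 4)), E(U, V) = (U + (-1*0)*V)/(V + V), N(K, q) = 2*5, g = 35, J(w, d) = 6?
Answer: -2634407/242 ≈ -10886.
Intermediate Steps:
N(K, q) = 10
E(U, V) = U/(2*V) (E(U, V) = (U + 0*V)/((2*V)) = (U + 0)*(1/(2*V)) = U*(1/(2*V)) = U/(2*V))
h(s, j) = 10
(h(g, -149) - 10896) + E(-5, -121) = (10 - 10896) + (½)*(-5)/(-121) = -10886 + (½)*(-5)*(-1/121) = -10886 + 5/242 = -2634407/242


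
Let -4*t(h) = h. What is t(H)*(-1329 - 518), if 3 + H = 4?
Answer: 1847/4 ≈ 461.75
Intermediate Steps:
H = 1 (H = -3 + 4 = 1)
t(h) = -h/4
t(H)*(-1329 - 518) = (-¼*1)*(-1329 - 518) = -¼*(-1847) = 1847/4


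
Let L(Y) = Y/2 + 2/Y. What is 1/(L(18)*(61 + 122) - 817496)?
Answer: -3/2447486 ≈ -1.2257e-6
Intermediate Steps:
L(Y) = Y/2 + 2/Y (L(Y) = Y*(1/2) + 2/Y = Y/2 + 2/Y)
1/(L(18)*(61 + 122) - 817496) = 1/(((1/2)*18 + 2/18)*(61 + 122) - 817496) = 1/((9 + 2*(1/18))*183 - 817496) = 1/((9 + 1/9)*183 - 817496) = 1/((82/9)*183 - 817496) = 1/(5002/3 - 817496) = 1/(-2447486/3) = -3/2447486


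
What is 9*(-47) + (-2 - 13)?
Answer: -438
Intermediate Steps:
9*(-47) + (-2 - 13) = -423 - 15 = -438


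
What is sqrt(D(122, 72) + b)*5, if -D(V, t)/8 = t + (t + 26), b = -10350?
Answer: 5*I*sqrt(11710) ≈ 541.06*I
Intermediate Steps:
D(V, t) = -208 - 16*t (D(V, t) = -8*(t + (t + 26)) = -8*(t + (26 + t)) = -8*(26 + 2*t) = -208 - 16*t)
sqrt(D(122, 72) + b)*5 = sqrt((-208 - 16*72) - 10350)*5 = sqrt((-208 - 1152) - 10350)*5 = sqrt(-1360 - 10350)*5 = sqrt(-11710)*5 = (I*sqrt(11710))*5 = 5*I*sqrt(11710)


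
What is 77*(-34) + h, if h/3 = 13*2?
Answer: -2540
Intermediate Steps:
h = 78 (h = 3*(13*2) = 3*26 = 78)
77*(-34) + h = 77*(-34) + 78 = -2618 + 78 = -2540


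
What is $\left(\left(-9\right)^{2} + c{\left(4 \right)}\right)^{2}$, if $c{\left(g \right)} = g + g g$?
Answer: $10201$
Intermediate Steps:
$c{\left(g \right)} = g + g^{2}$
$\left(\left(-9\right)^{2} + c{\left(4 \right)}\right)^{2} = \left(\left(-9\right)^{2} + 4 \left(1 + 4\right)\right)^{2} = \left(81 + 4 \cdot 5\right)^{2} = \left(81 + 20\right)^{2} = 101^{2} = 10201$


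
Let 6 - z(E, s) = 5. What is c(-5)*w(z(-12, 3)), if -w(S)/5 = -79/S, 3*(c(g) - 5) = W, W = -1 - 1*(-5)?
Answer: 7505/3 ≈ 2501.7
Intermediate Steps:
z(E, s) = 1 (z(E, s) = 6 - 1*5 = 6 - 5 = 1)
W = 4 (W = -1 + 5 = 4)
c(g) = 19/3 (c(g) = 5 + (⅓)*4 = 5 + 4/3 = 19/3)
w(S) = 395/S (w(S) = -(-395)/S = 395/S)
c(-5)*w(z(-12, 3)) = 19*(395/1)/3 = 19*(395*1)/3 = (19/3)*395 = 7505/3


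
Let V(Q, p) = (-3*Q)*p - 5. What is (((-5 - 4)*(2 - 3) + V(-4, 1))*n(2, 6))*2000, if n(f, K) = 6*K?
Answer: 1152000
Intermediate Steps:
V(Q, p) = -5 - 3*Q*p (V(Q, p) = -3*Q*p - 5 = -5 - 3*Q*p)
(((-5 - 4)*(2 - 3) + V(-4, 1))*n(2, 6))*2000 = (((-5 - 4)*(2 - 3) + (-5 - 3*(-4)*1))*(6*6))*2000 = ((-9*(-1) + (-5 + 12))*36)*2000 = ((9 + 7)*36)*2000 = (16*36)*2000 = 576*2000 = 1152000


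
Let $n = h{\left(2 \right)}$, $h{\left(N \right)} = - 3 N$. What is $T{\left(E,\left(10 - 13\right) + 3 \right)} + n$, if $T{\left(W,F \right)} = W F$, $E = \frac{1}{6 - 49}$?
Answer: $-6$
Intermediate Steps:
$E = - \frac{1}{43}$ ($E = \frac{1}{-43} = - \frac{1}{43} \approx -0.023256$)
$T{\left(W,F \right)} = F W$
$n = -6$ ($n = \left(-3\right) 2 = -6$)
$T{\left(E,\left(10 - 13\right) + 3 \right)} + n = \left(\left(10 - 13\right) + 3\right) \left(- \frac{1}{43}\right) - 6 = \left(-3 + 3\right) \left(- \frac{1}{43}\right) - 6 = 0 \left(- \frac{1}{43}\right) - 6 = 0 - 6 = -6$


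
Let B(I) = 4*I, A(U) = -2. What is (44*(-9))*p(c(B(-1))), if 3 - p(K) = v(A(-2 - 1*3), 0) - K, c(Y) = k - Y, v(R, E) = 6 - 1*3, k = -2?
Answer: -792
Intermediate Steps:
v(R, E) = 3 (v(R, E) = 6 - 3 = 3)
c(Y) = -2 - Y
p(K) = K (p(K) = 3 - (3 - K) = 3 + (-3 + K) = K)
(44*(-9))*p(c(B(-1))) = (44*(-9))*(-2 - 4*(-1)) = -396*(-2 - 1*(-4)) = -396*(-2 + 4) = -396*2 = -792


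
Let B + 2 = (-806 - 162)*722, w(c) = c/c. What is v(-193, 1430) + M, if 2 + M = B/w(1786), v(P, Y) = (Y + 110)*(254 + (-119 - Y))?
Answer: -2693200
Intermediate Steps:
w(c) = 1
v(P, Y) = (110 + Y)*(135 - Y)
B = -698898 (B = -2 + (-806 - 162)*722 = -2 - 968*722 = -2 - 698896 = -698898)
M = -698900 (M = -2 - 698898/1 = -2 - 698898*1 = -2 - 698898 = -698900)
v(-193, 1430) + M = (14850 - 1*1430² + 25*1430) - 698900 = (14850 - 1*2044900 + 35750) - 698900 = (14850 - 2044900 + 35750) - 698900 = -1994300 - 698900 = -2693200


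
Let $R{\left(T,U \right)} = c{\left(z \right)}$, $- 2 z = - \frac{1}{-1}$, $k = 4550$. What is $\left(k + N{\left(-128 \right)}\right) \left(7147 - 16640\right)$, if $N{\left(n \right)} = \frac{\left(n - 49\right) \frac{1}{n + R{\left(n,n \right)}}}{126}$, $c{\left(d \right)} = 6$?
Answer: $- \frac{221322260687}{5124} \approx -4.3193 \cdot 10^{7}$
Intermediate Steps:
$z = - \frac{1}{2}$ ($z = - \frac{\left(-1\right) \frac{1}{-1}}{2} = - \frac{\left(-1\right) \left(-1\right)}{2} = \left(- \frac{1}{2}\right) 1 = - \frac{1}{2} \approx -0.5$)
$R{\left(T,U \right)} = 6$
$N{\left(n \right)} = \frac{-49 + n}{126 \left(6 + n\right)}$ ($N{\left(n \right)} = \frac{\left(n - 49\right) \frac{1}{n + 6}}{126} = \frac{-49 + n}{6 + n} \frac{1}{126} = \frac{-49 + n}{126 \left(6 + n\right)}$)
$\left(k + N{\left(-128 \right)}\right) \left(7147 - 16640\right) = \left(4550 + \frac{-49 - 128}{126 \left(6 - 128\right)}\right) \left(7147 - 16640\right) = \left(4550 + \frac{1}{126} \frac{1}{-122} \left(-177\right)\right) \left(-9493\right) = \left(4550 + \frac{1}{126} \left(- \frac{1}{122}\right) \left(-177\right)\right) \left(-9493\right) = \left(4550 + \frac{59}{5124}\right) \left(-9493\right) = \frac{23314259}{5124} \left(-9493\right) = - \frac{221322260687}{5124}$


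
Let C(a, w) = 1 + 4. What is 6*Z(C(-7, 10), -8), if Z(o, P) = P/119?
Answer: -48/119 ≈ -0.40336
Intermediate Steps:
C(a, w) = 5
Z(o, P) = P/119 (Z(o, P) = P*(1/119) = P/119)
6*Z(C(-7, 10), -8) = 6*((1/119)*(-8)) = 6*(-8/119) = -48/119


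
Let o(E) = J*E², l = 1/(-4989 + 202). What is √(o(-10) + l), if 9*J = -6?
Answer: I*√13749264483/14361 ≈ 8.165*I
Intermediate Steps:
J = -⅔ (J = (⅑)*(-6) = -⅔ ≈ -0.66667)
l = -1/4787 (l = 1/(-4787) = -1/4787 ≈ -0.00020890)
o(E) = -2*E²/3
√(o(-10) + l) = √(-⅔*(-10)² - 1/4787) = √(-⅔*100 - 1/4787) = √(-200/3 - 1/4787) = √(-957403/14361) = I*√13749264483/14361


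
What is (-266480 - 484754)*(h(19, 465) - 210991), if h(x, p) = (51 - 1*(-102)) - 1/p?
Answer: 73650734204014/465 ≈ 1.5839e+11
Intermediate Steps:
h(x, p) = 153 - 1/p (h(x, p) = (51 + 102) - 1/p = 153 - 1/p)
(-266480 - 484754)*(h(19, 465) - 210991) = (-266480 - 484754)*((153 - 1/465) - 210991) = -751234*((153 - 1*1/465) - 210991) = -751234*((153 - 1/465) - 210991) = -751234*(71144/465 - 210991) = -751234*(-98039671/465) = 73650734204014/465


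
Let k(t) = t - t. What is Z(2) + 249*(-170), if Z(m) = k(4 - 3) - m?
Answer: -42332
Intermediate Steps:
k(t) = 0
Z(m) = -m (Z(m) = 0 - m = -m)
Z(2) + 249*(-170) = -1*2 + 249*(-170) = -2 - 42330 = -42332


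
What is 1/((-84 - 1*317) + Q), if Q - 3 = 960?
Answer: 1/562 ≈ 0.0017794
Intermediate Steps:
Q = 963 (Q = 3 + 960 = 963)
1/((-84 - 1*317) + Q) = 1/((-84 - 1*317) + 963) = 1/((-84 - 317) + 963) = 1/(-401 + 963) = 1/562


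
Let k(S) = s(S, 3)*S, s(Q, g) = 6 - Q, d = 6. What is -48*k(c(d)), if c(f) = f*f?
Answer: 51840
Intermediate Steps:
c(f) = f**2
k(S) = S*(6 - S) (k(S) = (6 - S)*S = S*(6 - S))
-48*k(c(d)) = -48*6**2*(6 - 1*6**2) = -1728*(6 - 1*36) = -1728*(6 - 36) = -1728*(-30) = -48*(-1080) = 51840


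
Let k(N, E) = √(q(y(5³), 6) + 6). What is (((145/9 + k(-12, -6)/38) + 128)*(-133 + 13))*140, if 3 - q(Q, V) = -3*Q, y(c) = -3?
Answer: -7263200/3 ≈ -2.4211e+6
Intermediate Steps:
q(Q, V) = 3 + 3*Q (q(Q, V) = 3 - (-3)*Q = 3 + 3*Q)
k(N, E) = 0 (k(N, E) = √((3 + 3*(-3)) + 6) = √((3 - 9) + 6) = √(-6 + 6) = √0 = 0)
(((145/9 + k(-12, -6)/38) + 128)*(-133 + 13))*140 = (((145/9 + 0/38) + 128)*(-133 + 13))*140 = (((145*(⅑) + 0*(1/38)) + 128)*(-120))*140 = (((145/9 + 0) + 128)*(-120))*140 = ((145/9 + 128)*(-120))*140 = ((1297/9)*(-120))*140 = -51880/3*140 = -7263200/3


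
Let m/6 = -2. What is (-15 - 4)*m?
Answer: 228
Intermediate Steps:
m = -12 (m = 6*(-2) = -12)
(-15 - 4)*m = (-15 - 4)*(-12) = -19*(-12) = 228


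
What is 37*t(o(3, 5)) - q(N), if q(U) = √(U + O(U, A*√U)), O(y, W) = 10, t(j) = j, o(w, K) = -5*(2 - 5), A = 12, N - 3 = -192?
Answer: 555 - I*√179 ≈ 555.0 - 13.379*I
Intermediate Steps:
N = -189 (N = 3 - 192 = -189)
o(w, K) = 15 (o(w, K) = -5*(-3) = 15)
q(U) = √(10 + U) (q(U) = √(U + 10) = √(10 + U))
37*t(o(3, 5)) - q(N) = 37*15 - √(10 - 189) = 555 - √(-179) = 555 - I*√179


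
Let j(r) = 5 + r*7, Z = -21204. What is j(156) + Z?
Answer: -20107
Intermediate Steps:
j(r) = 5 + 7*r
j(156) + Z = (5 + 7*156) - 21204 = (5 + 1092) - 21204 = 1097 - 21204 = -20107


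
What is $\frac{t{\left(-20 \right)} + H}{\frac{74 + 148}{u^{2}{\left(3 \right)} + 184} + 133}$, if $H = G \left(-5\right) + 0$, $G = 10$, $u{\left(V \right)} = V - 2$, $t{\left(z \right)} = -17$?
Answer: $- \frac{335}{671} \approx -0.49925$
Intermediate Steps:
$u{\left(V \right)} = -2 + V$ ($u{\left(V \right)} = V - 2 = -2 + V$)
$H = -50$ ($H = 10 \left(-5\right) + 0 = -50 + 0 = -50$)
$\frac{t{\left(-20 \right)} + H}{\frac{74 + 148}{u^{2}{\left(3 \right)} + 184} + 133} = \frac{-17 - 50}{\frac{74 + 148}{\left(-2 + 3\right)^{2} + 184} + 133} = - \frac{67}{\frac{222}{1^{2} + 184} + 133} = - \frac{67}{\frac{222}{1 + 184} + 133} = - \frac{67}{\frac{222}{185} + 133} = - \frac{67}{222 \cdot \frac{1}{185} + 133} = - \frac{67}{\frac{6}{5} + 133} = - \frac{67}{\frac{671}{5}} = \left(-67\right) \frac{5}{671} = - \frac{335}{671}$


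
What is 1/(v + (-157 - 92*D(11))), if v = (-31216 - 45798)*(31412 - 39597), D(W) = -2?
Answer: 1/630359617 ≈ 1.5864e-9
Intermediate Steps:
v = 630359590 (v = -77014*(-8185) = 630359590)
1/(v + (-157 - 92*D(11))) = 1/(630359590 + (-157 - 92*(-2))) = 1/(630359590 + (-157 + 184)) = 1/(630359590 + 27) = 1/630359617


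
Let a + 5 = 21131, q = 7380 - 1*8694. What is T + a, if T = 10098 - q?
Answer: 32538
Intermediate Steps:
q = -1314 (q = 7380 - 8694 = -1314)
a = 21126 (a = -5 + 21131 = 21126)
T = 11412 (T = 10098 - 1*(-1314) = 10098 + 1314 = 11412)
T + a = 11412 + 21126 = 32538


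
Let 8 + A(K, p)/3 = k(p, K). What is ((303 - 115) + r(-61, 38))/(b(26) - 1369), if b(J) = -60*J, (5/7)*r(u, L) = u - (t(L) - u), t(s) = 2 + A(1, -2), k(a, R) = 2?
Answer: -198/14645 ≈ -0.013520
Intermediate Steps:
A(K, p) = -18 (A(K, p) = -24 + 3*2 = -24 + 6 = -18)
t(s) = -16 (t(s) = 2 - 18 = -16)
r(u, L) = 112/5 + 14*u/5 (r(u, L) = 7*(u - (-16 - u))/5 = 7*(u + (16 + u))/5 = 7*(16 + 2*u)/5 = 112/5 + 14*u/5)
((303 - 115) + r(-61, 38))/(b(26) - 1369) = ((303 - 115) + (112/5 + (14/5)*(-61)))/(-60*26 - 1369) = (188 + (112/5 - 854/5))/(-1560 - 1369) = (188 - 742/5)/(-2929) = (198/5)*(-1/2929) = -198/14645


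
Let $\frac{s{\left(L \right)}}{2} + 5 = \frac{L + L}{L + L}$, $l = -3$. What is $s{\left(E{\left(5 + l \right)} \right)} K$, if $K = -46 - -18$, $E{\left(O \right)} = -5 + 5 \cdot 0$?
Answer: $224$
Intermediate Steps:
$E{\left(O \right)} = -5$ ($E{\left(O \right)} = -5 + 0 = -5$)
$K = -28$ ($K = -46 + 18 = -28$)
$s{\left(L \right)} = -8$ ($s{\left(L \right)} = -10 + 2 \frac{L + L}{L + L} = -10 + 2 \frac{2 L}{2 L} = -10 + 2 \cdot 2 L \frac{1}{2 L} = -10 + 2 \cdot 1 = -10 + 2 = -8$)
$s{\left(E{\left(5 + l \right)} \right)} K = \left(-8\right) \left(-28\right) = 224$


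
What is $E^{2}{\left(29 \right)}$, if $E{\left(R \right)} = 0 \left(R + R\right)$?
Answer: $0$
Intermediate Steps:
$E{\left(R \right)} = 0$ ($E{\left(R \right)} = 0 \cdot 2 R = 0$)
$E^{2}{\left(29 \right)} = 0^{2} = 0$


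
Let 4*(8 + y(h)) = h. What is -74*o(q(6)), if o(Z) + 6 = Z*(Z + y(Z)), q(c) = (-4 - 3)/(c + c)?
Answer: 19351/288 ≈ 67.191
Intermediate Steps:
q(c) = -7/(2*c) (q(c) = -7*1/(2*c) = -7/(2*c))
y(h) = -8 + h/4
o(Z) = -6 + Z*(-8 + 5*Z/4) (o(Z) = -6 + Z*(Z + (-8 + Z/4)) = -6 + Z*(-8 + 5*Z/4))
-74*o(q(6)) = -74*(-6 - (-28)/6 + 5*(-7/2/6)²/4) = -74*(-6 - (-28)/6 + 5*(-7/2*⅙)²/4) = -74*(-6 - 8*(-7/12) + 5*(-7/12)²/4) = -74*(-6 + 14/3 + (5/4)*(49/144)) = -74*(-6 + 14/3 + 245/576) = -74*(-523/576) = 19351/288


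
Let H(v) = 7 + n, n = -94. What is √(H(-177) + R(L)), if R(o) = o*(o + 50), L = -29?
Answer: 2*I*√174 ≈ 26.382*I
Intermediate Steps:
R(o) = o*(50 + o)
H(v) = -87 (H(v) = 7 - 94 = -87)
√(H(-177) + R(L)) = √(-87 - 29*(50 - 29)) = √(-87 - 29*21) = √(-87 - 609) = √(-696) = 2*I*√174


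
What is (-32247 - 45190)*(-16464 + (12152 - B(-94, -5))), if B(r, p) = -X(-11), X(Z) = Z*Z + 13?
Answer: 323531786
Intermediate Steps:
X(Z) = 13 + Z² (X(Z) = Z² + 13 = 13 + Z²)
B(r, p) = -134 (B(r, p) = -(13 + (-11)²) = -(13 + 121) = -1*134 = -134)
(-32247 - 45190)*(-16464 + (12152 - B(-94, -5))) = (-32247 - 45190)*(-16464 + (12152 - 1*(-134))) = -77437*(-16464 + (12152 + 134)) = -77437*(-16464 + 12286) = -77437*(-4178) = 323531786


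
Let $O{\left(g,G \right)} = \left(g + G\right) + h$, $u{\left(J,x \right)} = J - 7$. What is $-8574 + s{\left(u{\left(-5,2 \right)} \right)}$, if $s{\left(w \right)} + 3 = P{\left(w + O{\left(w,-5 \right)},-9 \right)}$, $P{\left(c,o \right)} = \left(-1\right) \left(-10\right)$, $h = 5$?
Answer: $-8567$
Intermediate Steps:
$u{\left(J,x \right)} = -7 + J$
$O{\left(g,G \right)} = 5 + G + g$ ($O{\left(g,G \right)} = \left(g + G\right) + 5 = \left(G + g\right) + 5 = 5 + G + g$)
$P{\left(c,o \right)} = 10$
$s{\left(w \right)} = 7$ ($s{\left(w \right)} = -3 + 10 = 7$)
$-8574 + s{\left(u{\left(-5,2 \right)} \right)} = -8574 + 7 = -8567$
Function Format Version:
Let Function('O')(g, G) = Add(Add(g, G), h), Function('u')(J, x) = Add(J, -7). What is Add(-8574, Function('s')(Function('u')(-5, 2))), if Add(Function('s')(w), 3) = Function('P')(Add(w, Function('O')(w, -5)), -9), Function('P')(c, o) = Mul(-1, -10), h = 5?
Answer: -8567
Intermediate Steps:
Function('u')(J, x) = Add(-7, J)
Function('O')(g, G) = Add(5, G, g) (Function('O')(g, G) = Add(Add(g, G), 5) = Add(Add(G, g), 5) = Add(5, G, g))
Function('P')(c, o) = 10
Function('s')(w) = 7 (Function('s')(w) = Add(-3, 10) = 7)
Add(-8574, Function('s')(Function('u')(-5, 2))) = Add(-8574, 7) = -8567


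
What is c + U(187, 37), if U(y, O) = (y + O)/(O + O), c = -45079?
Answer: -1667811/37 ≈ -45076.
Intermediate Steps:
U(y, O) = (O + y)/(2*O) (U(y, O) = (O + y)/((2*O)) = (O + y)*(1/(2*O)) = (O + y)/(2*O))
c + U(187, 37) = -45079 + (½)*(37 + 187)/37 = -45079 + (½)*(1/37)*224 = -45079 + 112/37 = -1667811/37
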